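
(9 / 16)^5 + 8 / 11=9038147 / 11534336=0.78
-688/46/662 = -172/7613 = -0.02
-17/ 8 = -2.12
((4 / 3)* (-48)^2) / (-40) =-384 / 5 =-76.80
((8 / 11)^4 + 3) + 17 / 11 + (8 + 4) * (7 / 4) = 25.83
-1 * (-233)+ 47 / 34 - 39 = 195.38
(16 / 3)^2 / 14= 128 / 63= 2.03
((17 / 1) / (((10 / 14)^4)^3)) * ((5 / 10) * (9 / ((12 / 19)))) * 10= 13412207297769 / 195312500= 68670.50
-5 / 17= -0.29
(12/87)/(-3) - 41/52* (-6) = 10597/2262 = 4.68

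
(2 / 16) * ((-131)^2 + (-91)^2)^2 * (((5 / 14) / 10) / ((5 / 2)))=161823841 / 140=1155884.58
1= 1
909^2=826281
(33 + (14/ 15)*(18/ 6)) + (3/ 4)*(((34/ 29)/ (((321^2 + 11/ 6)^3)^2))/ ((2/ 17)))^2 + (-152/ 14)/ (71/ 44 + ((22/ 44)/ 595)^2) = 4792105874157912005650666328749665134148345413796995506901120477804899714099357007/ 164837865137857204189251359965536860078066157947812230629369397628384282974638065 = 29.07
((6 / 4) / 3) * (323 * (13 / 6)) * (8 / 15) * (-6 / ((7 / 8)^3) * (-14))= 17199104 / 735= 23400.14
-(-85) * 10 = 850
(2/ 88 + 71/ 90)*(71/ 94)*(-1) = -114097/ 186120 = -0.61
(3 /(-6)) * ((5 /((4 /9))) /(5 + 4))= -5 /8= -0.62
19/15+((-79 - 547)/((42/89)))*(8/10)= -22259/21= -1059.95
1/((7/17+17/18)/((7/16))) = 1071/3320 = 0.32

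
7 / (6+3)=7 / 9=0.78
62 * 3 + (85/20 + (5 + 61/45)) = 35389/180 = 196.61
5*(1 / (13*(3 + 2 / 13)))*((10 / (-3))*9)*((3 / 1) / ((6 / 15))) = -27.44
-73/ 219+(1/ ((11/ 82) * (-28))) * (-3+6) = -523/ 462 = -1.13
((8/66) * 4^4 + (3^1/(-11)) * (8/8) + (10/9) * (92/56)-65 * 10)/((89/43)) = -18398410/61677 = -298.30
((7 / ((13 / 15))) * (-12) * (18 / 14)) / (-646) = 810 / 4199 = 0.19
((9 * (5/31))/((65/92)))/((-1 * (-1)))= 828/403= 2.05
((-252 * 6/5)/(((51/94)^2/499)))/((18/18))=-740739552/1445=-512622.53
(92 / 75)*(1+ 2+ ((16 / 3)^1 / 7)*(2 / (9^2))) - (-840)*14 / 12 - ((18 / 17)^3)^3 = 2971397795073738928 / 3025769668820955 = 982.03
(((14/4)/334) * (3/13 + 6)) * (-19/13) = -0.10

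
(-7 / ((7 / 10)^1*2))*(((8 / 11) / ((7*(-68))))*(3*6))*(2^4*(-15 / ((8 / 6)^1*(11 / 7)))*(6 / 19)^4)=-0.16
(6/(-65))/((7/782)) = -4692/455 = -10.31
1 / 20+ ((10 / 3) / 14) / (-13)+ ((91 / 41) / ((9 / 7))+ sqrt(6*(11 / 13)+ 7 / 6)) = 1180619 / 671580+ sqrt(37986) / 78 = 4.26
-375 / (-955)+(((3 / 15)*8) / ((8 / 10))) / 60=2441 / 5730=0.43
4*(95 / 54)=190 / 27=7.04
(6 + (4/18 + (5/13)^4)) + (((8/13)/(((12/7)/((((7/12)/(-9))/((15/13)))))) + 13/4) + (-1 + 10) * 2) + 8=4924012117/138806460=35.47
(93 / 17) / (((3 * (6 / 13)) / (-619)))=-249457 / 102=-2445.66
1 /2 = 0.50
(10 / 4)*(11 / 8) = 55 / 16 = 3.44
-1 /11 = -0.09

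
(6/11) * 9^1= 54/11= 4.91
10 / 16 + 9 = 77 / 8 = 9.62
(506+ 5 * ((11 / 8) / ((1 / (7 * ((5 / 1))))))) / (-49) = -5973 / 392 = -15.24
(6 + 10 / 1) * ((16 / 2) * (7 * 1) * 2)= 1792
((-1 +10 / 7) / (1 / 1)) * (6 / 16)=9 / 56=0.16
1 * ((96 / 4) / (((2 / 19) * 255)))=76 / 85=0.89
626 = 626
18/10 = 9/5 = 1.80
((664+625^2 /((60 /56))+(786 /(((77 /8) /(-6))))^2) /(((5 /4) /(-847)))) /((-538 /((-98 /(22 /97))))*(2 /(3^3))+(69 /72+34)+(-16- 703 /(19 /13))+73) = 421096211903808 /399314161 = 1054548.66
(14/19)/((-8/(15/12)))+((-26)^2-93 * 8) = -68.12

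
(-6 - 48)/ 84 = -9/ 14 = -0.64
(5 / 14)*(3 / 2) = 15 / 28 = 0.54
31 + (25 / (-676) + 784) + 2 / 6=1653421 / 2028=815.30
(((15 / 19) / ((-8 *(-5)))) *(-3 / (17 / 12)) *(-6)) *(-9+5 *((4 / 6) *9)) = 1701 / 323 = 5.27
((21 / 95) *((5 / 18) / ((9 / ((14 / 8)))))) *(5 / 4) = 0.01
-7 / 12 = -0.58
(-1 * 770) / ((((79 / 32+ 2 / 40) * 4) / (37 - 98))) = 1878800 / 403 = 4662.03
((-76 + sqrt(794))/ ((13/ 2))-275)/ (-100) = 3727/ 1300-sqrt(794)/ 650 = 2.82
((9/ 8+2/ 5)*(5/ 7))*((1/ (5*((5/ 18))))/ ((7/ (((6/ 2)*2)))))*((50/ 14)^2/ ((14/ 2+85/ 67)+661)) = 919575/ 71775494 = 0.01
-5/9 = -0.56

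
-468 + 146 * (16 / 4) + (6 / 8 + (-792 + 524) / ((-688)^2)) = 116.75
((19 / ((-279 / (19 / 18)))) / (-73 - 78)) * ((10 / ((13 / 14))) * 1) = 25270 / 4929093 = 0.01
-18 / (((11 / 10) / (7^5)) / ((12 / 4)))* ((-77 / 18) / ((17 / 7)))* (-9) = -222356610 / 17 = -13079800.59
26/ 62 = 13/ 31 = 0.42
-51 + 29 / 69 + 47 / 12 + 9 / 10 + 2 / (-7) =-148277 / 3220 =-46.05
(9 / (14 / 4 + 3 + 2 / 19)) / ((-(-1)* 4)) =171 / 502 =0.34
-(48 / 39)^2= -256 / 169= -1.51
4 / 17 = 0.24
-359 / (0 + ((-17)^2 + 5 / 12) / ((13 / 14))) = -28002 / 24311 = -1.15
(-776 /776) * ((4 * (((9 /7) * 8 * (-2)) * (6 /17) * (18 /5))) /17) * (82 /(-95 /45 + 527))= 11477376 /11945815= 0.96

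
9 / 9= 1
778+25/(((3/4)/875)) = 89834/3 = 29944.67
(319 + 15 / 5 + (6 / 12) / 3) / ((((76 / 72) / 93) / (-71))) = -38290797 / 19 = -2015305.11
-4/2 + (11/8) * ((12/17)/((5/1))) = -307/170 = -1.81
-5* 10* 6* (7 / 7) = -300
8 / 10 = 4 / 5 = 0.80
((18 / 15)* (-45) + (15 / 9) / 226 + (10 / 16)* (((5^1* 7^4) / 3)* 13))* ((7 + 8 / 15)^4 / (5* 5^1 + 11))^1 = 127018651450409 / 43740000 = 2903947.22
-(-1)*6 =6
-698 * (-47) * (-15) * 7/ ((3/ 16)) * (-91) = 1671793760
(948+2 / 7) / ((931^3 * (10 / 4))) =13276 / 28243407185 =0.00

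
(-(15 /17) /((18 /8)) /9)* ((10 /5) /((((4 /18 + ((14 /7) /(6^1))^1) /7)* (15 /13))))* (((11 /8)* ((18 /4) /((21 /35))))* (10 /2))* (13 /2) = -65065 /204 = -318.95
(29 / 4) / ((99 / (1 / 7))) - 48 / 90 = -7247 / 13860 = -0.52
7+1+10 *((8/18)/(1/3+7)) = 284/33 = 8.61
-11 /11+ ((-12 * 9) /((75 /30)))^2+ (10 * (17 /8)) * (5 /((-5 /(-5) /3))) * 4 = 78506 /25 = 3140.24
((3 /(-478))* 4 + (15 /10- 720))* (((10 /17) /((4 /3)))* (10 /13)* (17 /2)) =-25759125 /12428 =-2072.67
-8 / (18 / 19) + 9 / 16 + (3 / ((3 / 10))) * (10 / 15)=-175 / 144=-1.22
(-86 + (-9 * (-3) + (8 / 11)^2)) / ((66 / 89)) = -78.85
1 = 1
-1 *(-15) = 15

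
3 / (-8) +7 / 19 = -1 / 152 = -0.01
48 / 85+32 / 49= 5072 / 4165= 1.22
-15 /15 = -1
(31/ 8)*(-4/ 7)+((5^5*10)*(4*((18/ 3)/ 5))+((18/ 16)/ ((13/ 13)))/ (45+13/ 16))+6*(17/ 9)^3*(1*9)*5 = 151817.44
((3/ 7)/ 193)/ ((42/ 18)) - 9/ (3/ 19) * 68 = -36655323/ 9457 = -3876.00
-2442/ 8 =-1221/ 4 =-305.25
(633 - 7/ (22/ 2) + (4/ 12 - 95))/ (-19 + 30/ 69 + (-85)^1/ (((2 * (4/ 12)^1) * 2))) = -6.53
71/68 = 1.04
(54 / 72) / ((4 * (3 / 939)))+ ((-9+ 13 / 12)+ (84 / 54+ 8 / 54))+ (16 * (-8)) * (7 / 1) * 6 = -2299763 / 432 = -5323.53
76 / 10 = 38 / 5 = 7.60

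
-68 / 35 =-1.94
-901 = -901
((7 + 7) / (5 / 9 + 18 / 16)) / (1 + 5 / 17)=8568 / 1331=6.44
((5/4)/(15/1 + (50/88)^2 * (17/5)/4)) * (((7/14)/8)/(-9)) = -121/212913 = -0.00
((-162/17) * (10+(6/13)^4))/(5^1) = -46478772/2427685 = -19.15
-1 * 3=-3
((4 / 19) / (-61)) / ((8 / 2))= -1 / 1159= -0.00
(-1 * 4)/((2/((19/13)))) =-38/13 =-2.92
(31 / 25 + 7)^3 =8741816 / 15625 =559.48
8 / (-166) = -4 / 83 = -0.05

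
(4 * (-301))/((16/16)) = -1204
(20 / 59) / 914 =10 / 26963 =0.00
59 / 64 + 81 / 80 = 619 / 320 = 1.93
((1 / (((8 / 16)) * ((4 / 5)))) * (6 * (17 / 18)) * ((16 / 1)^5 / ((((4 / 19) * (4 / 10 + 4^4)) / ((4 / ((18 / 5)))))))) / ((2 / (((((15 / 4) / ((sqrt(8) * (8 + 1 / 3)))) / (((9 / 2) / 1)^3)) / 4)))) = 66150400 * sqrt(2) / 1401867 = 66.73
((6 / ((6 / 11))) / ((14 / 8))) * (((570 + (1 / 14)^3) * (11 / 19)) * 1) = 189253801 / 91238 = 2074.29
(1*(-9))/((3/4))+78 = 66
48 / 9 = 16 / 3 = 5.33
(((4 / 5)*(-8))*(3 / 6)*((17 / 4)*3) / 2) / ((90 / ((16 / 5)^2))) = -4352 / 1875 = -2.32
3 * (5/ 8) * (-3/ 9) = -5/ 8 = -0.62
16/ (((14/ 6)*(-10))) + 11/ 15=1/ 21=0.05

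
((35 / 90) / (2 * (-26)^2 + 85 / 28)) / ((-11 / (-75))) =2450 / 1252053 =0.00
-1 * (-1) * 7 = 7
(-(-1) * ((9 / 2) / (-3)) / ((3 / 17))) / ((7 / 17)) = -289 / 14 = -20.64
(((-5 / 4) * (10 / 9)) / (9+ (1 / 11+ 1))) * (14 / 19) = -1925 / 18981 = -0.10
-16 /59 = -0.27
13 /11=1.18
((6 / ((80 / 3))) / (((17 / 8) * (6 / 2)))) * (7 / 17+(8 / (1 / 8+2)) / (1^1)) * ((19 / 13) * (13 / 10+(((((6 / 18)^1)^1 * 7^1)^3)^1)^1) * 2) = 5100569 / 845325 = 6.03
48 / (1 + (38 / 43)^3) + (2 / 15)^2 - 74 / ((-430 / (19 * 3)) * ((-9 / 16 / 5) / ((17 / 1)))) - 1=-1454.88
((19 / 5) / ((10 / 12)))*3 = 342 / 25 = 13.68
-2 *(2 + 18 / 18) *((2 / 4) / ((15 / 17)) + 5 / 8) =-143 / 20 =-7.15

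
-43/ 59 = -0.73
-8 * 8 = -64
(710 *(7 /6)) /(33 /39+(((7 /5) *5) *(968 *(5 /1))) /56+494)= 32305 /42894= 0.75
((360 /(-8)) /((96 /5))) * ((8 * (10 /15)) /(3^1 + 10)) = -25 /26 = -0.96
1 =1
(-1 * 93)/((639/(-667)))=20677/213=97.08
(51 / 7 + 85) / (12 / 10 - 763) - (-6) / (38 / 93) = 7377607 / 506597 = 14.56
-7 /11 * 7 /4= -49 /44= -1.11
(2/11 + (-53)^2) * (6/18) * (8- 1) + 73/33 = 216380/33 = 6556.97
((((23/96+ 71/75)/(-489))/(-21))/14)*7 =949/16430400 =0.00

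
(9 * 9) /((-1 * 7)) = -81 /7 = -11.57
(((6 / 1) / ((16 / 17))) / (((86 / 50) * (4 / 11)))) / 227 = 14025 / 312352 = 0.04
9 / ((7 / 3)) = 27 / 7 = 3.86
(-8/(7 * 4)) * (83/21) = -166/147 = -1.13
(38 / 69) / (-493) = -38 / 34017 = -0.00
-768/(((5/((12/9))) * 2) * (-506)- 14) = 768/3809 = 0.20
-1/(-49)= 1/49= 0.02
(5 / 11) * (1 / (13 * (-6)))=-5 / 858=-0.01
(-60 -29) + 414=325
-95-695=-790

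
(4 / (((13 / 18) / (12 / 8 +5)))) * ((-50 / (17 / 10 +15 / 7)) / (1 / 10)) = -4684.01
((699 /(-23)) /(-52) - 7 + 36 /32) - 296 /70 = -796941 /83720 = -9.52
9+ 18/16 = 81/8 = 10.12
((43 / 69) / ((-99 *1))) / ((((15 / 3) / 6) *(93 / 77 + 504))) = -602 / 40262535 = -0.00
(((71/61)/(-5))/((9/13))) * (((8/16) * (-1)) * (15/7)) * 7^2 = 6461/366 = 17.65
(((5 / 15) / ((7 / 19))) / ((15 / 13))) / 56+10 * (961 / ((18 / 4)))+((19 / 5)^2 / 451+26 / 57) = 179378009963 / 83976200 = 2136.06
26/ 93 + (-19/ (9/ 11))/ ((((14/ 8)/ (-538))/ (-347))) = -4838153830/ 1953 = -2477293.31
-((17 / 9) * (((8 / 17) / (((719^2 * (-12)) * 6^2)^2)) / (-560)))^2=-1 / 987295617496515535153211938590484070400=-0.00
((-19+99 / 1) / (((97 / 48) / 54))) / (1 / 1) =207360 / 97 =2137.73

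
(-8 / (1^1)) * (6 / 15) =-16 / 5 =-3.20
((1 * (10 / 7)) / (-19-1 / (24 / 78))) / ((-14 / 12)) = 240 / 4361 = 0.06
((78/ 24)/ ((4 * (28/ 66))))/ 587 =429/ 131488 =0.00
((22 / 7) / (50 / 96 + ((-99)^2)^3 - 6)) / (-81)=-0.00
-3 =-3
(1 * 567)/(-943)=-0.60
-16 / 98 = -8 / 49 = -0.16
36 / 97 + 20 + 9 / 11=22609 / 1067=21.19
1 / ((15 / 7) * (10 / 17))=119 / 150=0.79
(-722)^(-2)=1/ 521284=0.00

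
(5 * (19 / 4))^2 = 9025 / 16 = 564.06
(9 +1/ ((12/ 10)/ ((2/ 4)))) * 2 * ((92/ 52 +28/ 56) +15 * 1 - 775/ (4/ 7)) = -2622617/ 104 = -25217.47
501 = 501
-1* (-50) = 50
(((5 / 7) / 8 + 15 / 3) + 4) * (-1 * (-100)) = 12725 / 14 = 908.93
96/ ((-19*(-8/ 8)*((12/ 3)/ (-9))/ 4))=-864/ 19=-45.47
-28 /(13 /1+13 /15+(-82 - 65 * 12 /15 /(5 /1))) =210 /589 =0.36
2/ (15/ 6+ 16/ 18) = 36/ 61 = 0.59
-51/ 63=-17/ 21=-0.81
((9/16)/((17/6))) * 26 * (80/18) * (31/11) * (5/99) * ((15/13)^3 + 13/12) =53522275/6257394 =8.55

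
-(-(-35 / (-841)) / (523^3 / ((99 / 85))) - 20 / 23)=40905337437919 / 47041138035277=0.87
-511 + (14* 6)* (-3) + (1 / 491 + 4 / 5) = -1871196 / 2455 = -762.20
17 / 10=1.70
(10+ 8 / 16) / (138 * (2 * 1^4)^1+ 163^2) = 3 / 7670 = 0.00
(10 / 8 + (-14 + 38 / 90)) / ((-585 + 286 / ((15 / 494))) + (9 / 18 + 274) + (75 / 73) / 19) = -3077753 / 2274024966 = -0.00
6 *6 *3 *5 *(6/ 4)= 810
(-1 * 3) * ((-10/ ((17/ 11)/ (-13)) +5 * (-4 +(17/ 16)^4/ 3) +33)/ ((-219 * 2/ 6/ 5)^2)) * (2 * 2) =-8292477325/ 1484275712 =-5.59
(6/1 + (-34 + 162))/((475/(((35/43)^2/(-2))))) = -3283/35131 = -0.09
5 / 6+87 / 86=238 / 129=1.84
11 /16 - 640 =-10229 /16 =-639.31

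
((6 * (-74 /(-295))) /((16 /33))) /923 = 3663 /1089140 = 0.00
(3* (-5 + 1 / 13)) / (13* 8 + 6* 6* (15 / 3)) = -48 / 923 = -0.05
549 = 549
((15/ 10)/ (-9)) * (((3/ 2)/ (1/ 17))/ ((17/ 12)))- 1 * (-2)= -1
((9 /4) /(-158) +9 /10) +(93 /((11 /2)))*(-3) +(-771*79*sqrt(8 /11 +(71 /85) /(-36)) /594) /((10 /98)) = -994847*sqrt(22158565) /5553900 - 1732491 /34760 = -893.04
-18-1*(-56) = 38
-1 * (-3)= 3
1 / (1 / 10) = 10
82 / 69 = 1.19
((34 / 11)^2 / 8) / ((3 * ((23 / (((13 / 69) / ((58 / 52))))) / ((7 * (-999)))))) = -20.44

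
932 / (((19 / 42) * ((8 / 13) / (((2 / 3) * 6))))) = 254436 / 19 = 13391.37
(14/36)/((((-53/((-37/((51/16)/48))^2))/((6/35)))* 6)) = -44859392/689265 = -65.08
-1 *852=-852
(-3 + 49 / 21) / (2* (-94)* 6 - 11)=0.00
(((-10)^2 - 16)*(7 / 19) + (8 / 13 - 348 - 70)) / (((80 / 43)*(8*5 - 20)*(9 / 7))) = -574609 / 71136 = -8.08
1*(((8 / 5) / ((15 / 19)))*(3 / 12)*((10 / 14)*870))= 2204 / 7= 314.86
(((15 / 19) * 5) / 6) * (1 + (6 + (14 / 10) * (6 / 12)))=385 / 76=5.07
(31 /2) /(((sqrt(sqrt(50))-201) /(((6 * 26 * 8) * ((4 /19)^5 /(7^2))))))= -31 /(2 * (-121328851 * 2^(1 /4) * sqrt(5) /1277952 + 8129033017 /425984))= -0.00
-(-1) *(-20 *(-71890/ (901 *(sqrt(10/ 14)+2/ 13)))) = -261679600/ 736117+242988200 *sqrt(35)/ 736117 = 1597.38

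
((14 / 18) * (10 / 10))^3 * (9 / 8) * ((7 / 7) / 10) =343 / 6480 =0.05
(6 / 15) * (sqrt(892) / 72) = sqrt(223) / 90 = 0.17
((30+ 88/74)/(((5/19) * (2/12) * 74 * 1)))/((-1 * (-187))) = 65778/1280015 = 0.05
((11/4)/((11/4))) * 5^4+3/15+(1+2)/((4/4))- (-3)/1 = 3156/5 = 631.20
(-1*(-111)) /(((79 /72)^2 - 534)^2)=2982998016 /7628726860225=0.00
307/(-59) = -5.20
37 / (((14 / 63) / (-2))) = -333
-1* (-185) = 185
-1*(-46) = 46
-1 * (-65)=65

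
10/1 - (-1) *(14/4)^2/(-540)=21551/2160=9.98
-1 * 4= -4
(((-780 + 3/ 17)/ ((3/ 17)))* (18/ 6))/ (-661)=13257/ 661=20.06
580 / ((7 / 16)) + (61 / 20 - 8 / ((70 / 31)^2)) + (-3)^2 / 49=6504157 / 4900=1327.38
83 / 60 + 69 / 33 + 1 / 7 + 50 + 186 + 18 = 1190191 / 4620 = 257.62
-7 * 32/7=-32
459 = 459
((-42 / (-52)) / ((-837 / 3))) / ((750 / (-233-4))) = 553 / 604500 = 0.00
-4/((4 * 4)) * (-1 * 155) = 155/4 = 38.75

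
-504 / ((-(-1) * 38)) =-252 / 19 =-13.26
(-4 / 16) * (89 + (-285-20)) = 54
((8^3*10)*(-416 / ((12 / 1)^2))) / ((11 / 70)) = -9318400 / 99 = -94125.25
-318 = -318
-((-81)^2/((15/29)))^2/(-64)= 4022476929/1600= 2514048.08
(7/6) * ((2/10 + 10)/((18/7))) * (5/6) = 833/216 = 3.86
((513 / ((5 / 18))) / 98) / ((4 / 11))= 50787 / 980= 51.82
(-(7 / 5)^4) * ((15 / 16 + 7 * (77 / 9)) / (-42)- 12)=5579581 / 108000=51.66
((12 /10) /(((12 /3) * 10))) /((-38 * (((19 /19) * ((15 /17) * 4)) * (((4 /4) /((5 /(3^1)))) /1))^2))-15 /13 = -24627757 /21340800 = -1.15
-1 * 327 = -327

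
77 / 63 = 11 / 9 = 1.22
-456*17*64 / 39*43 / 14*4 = -14222336 / 91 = -156289.41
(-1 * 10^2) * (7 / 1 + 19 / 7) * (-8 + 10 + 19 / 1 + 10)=-210800 / 7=-30114.29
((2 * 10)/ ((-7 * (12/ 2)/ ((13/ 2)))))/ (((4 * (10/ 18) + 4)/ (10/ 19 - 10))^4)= -582924346875/ 35044880752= -16.63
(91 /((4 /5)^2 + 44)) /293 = 2275 /326988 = 0.01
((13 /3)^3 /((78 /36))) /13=26 /9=2.89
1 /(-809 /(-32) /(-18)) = -576 /809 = -0.71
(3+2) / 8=5 / 8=0.62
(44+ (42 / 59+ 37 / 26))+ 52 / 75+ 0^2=5387593 / 115050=46.83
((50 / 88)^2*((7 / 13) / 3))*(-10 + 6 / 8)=-161875 / 302016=-0.54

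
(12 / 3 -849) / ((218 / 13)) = -10985 / 218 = -50.39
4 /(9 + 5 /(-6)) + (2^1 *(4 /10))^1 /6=458 /735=0.62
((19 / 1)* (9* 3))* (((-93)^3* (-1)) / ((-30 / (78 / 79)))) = -5364256833 / 395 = -13580397.05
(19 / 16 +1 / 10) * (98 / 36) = 5047 / 1440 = 3.50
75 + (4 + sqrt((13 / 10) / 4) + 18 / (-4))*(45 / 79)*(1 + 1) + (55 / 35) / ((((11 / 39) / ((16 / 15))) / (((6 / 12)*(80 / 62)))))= 9*sqrt(130) / 158 + 1341688 / 17143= 78.91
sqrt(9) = 3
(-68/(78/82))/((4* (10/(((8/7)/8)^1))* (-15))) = 697/40950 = 0.02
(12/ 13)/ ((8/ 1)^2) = 3/ 208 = 0.01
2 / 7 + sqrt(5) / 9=0.53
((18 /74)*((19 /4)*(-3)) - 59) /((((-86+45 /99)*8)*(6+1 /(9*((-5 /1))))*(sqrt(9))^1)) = 1525425 /299704736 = 0.01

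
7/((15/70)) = 98/3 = 32.67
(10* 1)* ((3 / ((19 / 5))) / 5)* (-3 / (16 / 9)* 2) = -405 / 76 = -5.33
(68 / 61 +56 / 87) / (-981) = -9332 / 5206167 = -0.00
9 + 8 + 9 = 26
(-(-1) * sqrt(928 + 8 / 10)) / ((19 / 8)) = 48 * sqrt(645) / 95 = 12.83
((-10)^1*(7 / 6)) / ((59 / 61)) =-2135 / 177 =-12.06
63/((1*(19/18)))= 1134/19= 59.68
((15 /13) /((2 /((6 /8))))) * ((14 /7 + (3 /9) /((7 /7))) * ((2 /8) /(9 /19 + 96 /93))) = 61845 /368992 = 0.17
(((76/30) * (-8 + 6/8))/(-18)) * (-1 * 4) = -551/135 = -4.08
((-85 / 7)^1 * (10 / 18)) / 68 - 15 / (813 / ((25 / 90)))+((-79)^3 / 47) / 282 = -1875836341 / 50285676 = -37.30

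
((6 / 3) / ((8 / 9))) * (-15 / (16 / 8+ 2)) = -135 / 16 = -8.44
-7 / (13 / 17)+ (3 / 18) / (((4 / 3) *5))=-4747 / 520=-9.13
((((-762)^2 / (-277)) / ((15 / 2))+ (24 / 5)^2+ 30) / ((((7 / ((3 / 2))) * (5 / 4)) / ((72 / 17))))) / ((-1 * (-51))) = -225817632 / 70046375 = -3.22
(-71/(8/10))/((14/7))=-355/8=-44.38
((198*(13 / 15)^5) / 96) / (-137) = -4084223 / 554850000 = -0.01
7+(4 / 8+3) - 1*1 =19 / 2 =9.50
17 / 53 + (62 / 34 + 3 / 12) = 2.39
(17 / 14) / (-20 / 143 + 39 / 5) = 12155 / 76678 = 0.16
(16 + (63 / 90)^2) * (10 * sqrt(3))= 1649 * sqrt(3) / 10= 285.62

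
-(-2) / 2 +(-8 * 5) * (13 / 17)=-29.59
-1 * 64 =-64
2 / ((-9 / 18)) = -4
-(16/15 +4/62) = -526/465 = -1.13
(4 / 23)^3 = 64 / 12167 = 0.01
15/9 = 5/3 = 1.67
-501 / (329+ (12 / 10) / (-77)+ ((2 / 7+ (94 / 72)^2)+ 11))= -249978960 / 170631649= -1.47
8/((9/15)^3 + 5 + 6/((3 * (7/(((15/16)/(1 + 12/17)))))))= 1624000/1090723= 1.49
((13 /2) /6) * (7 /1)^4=31213 /12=2601.08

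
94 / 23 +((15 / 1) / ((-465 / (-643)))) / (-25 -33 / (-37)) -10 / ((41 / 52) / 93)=-30672630665 / 26075836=-1176.29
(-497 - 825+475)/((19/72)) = -60984/19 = -3209.68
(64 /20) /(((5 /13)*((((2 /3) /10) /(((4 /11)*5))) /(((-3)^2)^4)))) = 16376256 /11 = 1488750.55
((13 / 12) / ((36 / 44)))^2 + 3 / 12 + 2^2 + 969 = 11372437 / 11664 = 975.00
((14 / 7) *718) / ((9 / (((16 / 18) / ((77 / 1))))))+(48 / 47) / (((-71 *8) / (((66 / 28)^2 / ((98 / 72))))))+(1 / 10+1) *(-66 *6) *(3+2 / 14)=-1367.19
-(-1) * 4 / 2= 2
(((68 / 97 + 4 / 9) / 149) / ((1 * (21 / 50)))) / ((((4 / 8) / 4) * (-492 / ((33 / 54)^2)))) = -3025000 / 27215100171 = -0.00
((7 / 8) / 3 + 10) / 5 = 247 / 120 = 2.06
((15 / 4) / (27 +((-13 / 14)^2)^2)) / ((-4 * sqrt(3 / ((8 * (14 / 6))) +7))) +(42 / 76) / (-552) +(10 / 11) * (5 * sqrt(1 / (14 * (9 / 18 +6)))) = -72030 * sqrt(5614) / 427382993-7 / 6992 +50 * sqrt(91) / 1001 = 0.46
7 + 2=9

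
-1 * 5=-5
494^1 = 494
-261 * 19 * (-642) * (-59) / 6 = -31306167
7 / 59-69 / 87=-0.67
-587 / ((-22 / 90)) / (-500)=-5283 / 1100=-4.80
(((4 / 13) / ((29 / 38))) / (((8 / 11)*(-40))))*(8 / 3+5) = -4807 / 45240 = -0.11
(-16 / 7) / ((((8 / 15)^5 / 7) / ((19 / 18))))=-1603125 / 4096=-391.39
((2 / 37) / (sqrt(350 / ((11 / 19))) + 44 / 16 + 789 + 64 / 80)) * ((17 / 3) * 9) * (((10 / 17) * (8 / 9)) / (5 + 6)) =50723200 / 306486119421-320000 * sqrt(2926) / 3371347313631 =0.00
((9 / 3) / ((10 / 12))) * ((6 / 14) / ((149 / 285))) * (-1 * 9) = -27702 / 1043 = -26.56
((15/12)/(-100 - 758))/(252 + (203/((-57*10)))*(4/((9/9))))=-475/81697616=-0.00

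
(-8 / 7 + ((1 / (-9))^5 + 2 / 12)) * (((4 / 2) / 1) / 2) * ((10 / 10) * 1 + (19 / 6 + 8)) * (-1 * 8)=117824482 / 1240029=95.02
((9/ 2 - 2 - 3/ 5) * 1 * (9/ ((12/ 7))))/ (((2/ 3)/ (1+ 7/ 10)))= 20349/ 800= 25.44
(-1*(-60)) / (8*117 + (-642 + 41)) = 12 / 67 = 0.18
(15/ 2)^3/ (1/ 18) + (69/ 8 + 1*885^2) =6326619/ 8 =790827.38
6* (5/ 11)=30/ 11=2.73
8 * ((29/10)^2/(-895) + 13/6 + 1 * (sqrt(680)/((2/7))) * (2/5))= 1158454/67125 + 112 * sqrt(170)/5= 309.32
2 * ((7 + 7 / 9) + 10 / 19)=2840 / 171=16.61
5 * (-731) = -3655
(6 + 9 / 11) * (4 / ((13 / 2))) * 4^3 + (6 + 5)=39973 / 143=279.53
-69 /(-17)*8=552 /17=32.47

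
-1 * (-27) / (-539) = -27 / 539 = -0.05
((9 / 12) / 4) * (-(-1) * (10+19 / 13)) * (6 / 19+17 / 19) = 10281 / 3952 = 2.60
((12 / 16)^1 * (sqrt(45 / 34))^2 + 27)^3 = 55175798943 / 2515456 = 21934.71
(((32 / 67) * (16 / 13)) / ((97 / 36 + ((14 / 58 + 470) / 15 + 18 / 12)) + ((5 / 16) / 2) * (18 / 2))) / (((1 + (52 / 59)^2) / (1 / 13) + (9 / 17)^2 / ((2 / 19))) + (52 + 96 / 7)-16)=0.00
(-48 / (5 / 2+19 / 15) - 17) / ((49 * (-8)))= 3361 / 44296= 0.08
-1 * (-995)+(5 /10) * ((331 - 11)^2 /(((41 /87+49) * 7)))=2151985 /1883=1142.85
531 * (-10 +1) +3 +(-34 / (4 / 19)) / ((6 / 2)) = -28979 / 6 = -4829.83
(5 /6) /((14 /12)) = 5 /7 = 0.71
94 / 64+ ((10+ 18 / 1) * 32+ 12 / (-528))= 315901 / 352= 897.45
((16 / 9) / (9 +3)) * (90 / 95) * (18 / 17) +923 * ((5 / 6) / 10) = 298705 / 3876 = 77.07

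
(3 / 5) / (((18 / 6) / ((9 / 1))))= 9 / 5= 1.80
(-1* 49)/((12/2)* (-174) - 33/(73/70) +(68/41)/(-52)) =1906541/41853467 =0.05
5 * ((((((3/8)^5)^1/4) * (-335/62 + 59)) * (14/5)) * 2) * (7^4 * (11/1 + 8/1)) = 257857884837/2031616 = 126922.55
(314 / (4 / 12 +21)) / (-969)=-157 / 10336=-0.02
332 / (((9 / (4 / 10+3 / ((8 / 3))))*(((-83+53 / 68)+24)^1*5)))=-172142 / 890775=-0.19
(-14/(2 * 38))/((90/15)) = -7/228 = -0.03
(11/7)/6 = 11/42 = 0.26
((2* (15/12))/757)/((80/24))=3/3028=0.00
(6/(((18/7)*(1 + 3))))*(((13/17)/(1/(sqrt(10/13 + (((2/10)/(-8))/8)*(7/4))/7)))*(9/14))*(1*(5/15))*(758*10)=379*sqrt(826085)/3808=90.46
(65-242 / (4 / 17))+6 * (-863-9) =-12391 / 2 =-6195.50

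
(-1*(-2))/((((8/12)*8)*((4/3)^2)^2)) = 243/2048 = 0.12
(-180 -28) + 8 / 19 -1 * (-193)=-14.58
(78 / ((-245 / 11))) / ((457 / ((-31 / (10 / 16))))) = 212784 / 559825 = 0.38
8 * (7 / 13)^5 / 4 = 0.09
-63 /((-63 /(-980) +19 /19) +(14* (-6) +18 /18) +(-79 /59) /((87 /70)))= 45273060 /59654843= 0.76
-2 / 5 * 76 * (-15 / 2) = 228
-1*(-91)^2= -8281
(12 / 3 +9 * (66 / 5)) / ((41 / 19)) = 11666 / 205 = 56.91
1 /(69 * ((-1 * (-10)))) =0.00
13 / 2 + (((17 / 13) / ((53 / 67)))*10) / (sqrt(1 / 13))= 13 / 2 + 11390*sqrt(13) / 689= 66.10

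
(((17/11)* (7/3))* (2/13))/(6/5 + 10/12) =2380/8723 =0.27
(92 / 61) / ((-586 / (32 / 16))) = -92 / 17873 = -0.01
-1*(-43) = 43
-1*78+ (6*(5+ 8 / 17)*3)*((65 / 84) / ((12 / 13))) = 4329 / 952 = 4.55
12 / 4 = 3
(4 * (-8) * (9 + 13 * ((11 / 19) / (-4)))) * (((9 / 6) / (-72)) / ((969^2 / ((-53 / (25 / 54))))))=-28673 / 49556275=-0.00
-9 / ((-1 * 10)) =9 / 10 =0.90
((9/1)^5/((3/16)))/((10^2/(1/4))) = 19683/25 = 787.32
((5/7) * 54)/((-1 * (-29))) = 270/203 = 1.33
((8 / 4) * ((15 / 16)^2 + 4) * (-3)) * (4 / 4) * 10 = -18735 / 64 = -292.73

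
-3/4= -0.75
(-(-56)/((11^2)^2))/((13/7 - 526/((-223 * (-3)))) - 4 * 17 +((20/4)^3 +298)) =0.00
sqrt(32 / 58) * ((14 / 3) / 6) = 28 * sqrt(29) / 261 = 0.58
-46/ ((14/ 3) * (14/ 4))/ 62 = -69/ 1519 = -0.05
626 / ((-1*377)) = -626 / 377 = -1.66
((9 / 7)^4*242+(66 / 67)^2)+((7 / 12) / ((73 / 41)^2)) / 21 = 1369385697885265 / 2067711706116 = 662.27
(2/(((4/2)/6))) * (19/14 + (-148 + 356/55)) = -323793/385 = -841.02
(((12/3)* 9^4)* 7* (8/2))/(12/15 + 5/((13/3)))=47764080/127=376095.12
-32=-32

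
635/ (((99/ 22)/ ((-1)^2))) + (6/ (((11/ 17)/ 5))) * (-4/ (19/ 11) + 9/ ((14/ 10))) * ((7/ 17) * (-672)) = -98982250/ 1881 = -52622.14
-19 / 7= -2.71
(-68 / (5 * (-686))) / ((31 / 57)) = 1938 / 53165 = 0.04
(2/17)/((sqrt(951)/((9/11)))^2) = 54/652069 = 0.00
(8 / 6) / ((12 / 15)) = 5 / 3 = 1.67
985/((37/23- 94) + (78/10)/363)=-10.66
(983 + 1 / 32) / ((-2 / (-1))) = 31457 / 64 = 491.52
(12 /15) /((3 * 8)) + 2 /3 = 7 /10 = 0.70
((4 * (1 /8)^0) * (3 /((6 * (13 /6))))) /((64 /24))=9 /26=0.35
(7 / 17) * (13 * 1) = 91 / 17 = 5.35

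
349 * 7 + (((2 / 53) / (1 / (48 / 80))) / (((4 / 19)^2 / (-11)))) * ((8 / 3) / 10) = 6469979 / 2650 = 2441.50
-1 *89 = -89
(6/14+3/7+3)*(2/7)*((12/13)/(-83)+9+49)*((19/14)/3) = 10699470/370097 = 28.91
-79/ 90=-0.88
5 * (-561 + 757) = 980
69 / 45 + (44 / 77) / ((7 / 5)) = 1427 / 735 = 1.94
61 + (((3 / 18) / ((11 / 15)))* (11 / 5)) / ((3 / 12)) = 63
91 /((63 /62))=806 /9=89.56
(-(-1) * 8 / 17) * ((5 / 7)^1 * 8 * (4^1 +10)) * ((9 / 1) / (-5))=-1152 / 17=-67.76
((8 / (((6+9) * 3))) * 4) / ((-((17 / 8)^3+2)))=-16384 / 267165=-0.06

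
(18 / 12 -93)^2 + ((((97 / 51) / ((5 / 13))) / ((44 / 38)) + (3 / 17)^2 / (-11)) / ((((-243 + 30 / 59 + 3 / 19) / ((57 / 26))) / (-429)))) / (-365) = 145400499584503 / 17367050400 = 8372.20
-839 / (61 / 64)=-53696 / 61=-880.26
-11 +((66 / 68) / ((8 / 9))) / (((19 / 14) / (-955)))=-2013869 / 2584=-779.36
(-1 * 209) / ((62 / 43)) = -144.95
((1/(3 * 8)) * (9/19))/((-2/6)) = -9/152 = -0.06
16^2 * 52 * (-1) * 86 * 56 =-64110592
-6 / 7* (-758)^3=2613117072 / 7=373302438.86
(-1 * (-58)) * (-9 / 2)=-261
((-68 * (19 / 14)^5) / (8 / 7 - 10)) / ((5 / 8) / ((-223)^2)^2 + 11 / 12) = 312289680278619609 / 8098898994464054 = 38.56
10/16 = 0.62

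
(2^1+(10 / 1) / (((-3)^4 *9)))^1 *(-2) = -2936 / 729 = -4.03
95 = 95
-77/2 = -38.50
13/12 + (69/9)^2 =2155/36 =59.86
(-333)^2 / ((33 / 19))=702297 / 11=63845.18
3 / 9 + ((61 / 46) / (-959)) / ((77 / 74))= 1691618 / 5095167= 0.33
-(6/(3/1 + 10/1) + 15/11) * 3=-783/143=-5.48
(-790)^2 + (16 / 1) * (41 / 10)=3120828 / 5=624165.60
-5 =-5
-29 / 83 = -0.35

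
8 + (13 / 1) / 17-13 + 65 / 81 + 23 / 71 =-303946 / 97767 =-3.11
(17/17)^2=1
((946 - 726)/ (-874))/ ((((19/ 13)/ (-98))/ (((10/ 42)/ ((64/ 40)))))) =125125/ 49818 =2.51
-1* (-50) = 50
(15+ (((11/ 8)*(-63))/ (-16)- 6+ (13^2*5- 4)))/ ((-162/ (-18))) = 109493/ 1152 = 95.05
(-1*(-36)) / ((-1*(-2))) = 18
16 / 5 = 3.20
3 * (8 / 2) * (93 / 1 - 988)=-10740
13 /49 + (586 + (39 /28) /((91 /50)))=57529 /98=587.03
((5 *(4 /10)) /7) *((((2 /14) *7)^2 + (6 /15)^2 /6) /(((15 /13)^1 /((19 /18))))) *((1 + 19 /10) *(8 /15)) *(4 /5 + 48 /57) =862576 /1265625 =0.68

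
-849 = -849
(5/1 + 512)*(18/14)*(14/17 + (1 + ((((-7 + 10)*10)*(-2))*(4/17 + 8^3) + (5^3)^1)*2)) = -4842279387/119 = -40691423.42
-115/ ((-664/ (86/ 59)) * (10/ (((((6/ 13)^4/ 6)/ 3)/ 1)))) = 8901/ 139863217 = 0.00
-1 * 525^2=-275625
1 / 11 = 0.09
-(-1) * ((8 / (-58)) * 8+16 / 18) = -56 / 261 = -0.21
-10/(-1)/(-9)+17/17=-1/9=-0.11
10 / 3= 3.33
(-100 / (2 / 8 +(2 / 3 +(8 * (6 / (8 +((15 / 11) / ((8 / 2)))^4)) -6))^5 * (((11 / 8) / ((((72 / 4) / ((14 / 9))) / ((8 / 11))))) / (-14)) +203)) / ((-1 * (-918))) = -712777716634027516314524542356224031227880 / 1329920683346921600449936769625446593969333483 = -0.00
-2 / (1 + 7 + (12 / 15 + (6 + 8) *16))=-5 / 582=-0.01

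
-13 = -13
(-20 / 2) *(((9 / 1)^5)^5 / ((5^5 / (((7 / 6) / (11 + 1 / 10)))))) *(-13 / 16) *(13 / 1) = 94363702159940179168356063 / 37000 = 2550370328647031869415.03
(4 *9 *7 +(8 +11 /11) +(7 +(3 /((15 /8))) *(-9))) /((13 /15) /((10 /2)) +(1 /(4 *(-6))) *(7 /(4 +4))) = 405760 /219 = 1852.79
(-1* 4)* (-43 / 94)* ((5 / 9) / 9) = 430 / 3807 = 0.11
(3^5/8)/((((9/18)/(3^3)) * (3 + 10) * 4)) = 6561/208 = 31.54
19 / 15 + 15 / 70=311 / 210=1.48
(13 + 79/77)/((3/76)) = 27360/77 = 355.32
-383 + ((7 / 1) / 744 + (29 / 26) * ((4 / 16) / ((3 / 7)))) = -154083 / 403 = -382.34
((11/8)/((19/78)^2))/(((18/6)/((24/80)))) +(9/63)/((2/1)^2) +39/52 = 156827/50540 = 3.10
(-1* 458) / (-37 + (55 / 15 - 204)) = 687 / 356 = 1.93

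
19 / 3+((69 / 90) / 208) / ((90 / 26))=136823 / 21600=6.33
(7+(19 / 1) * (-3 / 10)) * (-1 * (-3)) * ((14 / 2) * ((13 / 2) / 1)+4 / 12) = 715 / 4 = 178.75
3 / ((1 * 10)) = 0.30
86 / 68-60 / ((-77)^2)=1.25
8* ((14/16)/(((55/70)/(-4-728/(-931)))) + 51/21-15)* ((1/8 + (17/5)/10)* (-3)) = 1318833/7315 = 180.29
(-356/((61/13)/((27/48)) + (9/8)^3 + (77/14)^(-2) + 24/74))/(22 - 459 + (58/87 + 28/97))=27783432787968/344492695264865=0.08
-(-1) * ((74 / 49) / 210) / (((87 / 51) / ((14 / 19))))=1258 / 404985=0.00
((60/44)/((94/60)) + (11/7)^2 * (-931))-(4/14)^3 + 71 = -394943254/177331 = -2227.15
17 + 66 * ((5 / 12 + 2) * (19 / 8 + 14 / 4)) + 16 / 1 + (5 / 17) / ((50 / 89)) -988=-23683 / 1360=-17.41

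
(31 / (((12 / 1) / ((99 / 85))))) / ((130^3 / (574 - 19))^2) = 12604383 / 65644602400000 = 0.00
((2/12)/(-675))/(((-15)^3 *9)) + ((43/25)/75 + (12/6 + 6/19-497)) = -1156199627861/2337356250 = -494.66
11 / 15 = 0.73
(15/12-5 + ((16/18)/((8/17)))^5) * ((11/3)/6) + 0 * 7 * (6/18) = 12.40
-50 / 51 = -0.98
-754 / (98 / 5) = -1885 / 49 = -38.47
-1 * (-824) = 824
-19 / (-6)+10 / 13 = 307 / 78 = 3.94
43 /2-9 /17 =713 /34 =20.97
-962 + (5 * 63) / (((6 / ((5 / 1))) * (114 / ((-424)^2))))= 7846922 / 19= 412995.89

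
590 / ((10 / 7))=413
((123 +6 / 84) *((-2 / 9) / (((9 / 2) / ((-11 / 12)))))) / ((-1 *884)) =-18953 / 3007368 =-0.01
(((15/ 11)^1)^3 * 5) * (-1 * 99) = -151875/ 121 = -1255.17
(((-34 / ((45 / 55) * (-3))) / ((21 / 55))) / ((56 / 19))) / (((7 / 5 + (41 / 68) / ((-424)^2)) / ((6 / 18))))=2986128798400 / 1018924628967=2.93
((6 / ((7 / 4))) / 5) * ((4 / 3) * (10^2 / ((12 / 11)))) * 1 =1760 / 21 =83.81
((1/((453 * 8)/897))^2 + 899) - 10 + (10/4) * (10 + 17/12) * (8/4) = 4142024251/4377792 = 946.14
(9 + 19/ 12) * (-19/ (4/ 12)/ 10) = -2413/ 40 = -60.32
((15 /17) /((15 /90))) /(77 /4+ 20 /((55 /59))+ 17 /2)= 792 /7361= 0.11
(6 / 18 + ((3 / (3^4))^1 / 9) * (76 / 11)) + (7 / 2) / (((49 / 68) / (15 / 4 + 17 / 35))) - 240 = -286924457 / 1309770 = -219.06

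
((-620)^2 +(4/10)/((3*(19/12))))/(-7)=-36518008/665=-54914.30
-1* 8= -8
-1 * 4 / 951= -4 / 951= -0.00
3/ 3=1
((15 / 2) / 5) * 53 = 159 / 2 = 79.50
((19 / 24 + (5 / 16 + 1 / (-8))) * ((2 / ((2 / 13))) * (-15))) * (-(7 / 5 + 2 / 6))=330.96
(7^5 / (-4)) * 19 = -319333 / 4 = -79833.25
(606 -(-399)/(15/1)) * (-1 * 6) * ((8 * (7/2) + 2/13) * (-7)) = 48621636/65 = 748025.17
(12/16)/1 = 3/4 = 0.75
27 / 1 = 27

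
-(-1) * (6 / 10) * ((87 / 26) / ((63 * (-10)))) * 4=-0.01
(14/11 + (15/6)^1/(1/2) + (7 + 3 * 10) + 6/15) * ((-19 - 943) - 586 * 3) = -1306688/11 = -118789.82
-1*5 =-5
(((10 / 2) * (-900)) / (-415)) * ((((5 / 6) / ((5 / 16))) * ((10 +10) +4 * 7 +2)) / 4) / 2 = 15000 / 83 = 180.72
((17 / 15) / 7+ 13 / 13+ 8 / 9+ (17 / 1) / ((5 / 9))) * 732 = 501908 / 21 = 23900.38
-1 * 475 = -475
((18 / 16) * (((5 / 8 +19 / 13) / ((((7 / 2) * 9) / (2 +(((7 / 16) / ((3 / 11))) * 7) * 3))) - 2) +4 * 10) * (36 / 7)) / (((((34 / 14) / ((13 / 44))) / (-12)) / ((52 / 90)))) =-2357511 / 11968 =-196.98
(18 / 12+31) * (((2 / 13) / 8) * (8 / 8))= 5 / 8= 0.62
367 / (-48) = -367 / 48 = -7.65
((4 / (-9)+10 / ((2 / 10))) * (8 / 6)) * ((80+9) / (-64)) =-19847 / 216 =-91.88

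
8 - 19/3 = 5/3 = 1.67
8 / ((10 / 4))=16 / 5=3.20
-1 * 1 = -1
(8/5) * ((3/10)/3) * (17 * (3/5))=204/125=1.63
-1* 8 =-8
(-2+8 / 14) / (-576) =5 / 2016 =0.00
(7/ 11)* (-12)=-84/ 11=-7.64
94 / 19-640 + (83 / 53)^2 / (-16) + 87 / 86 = -23287137169 / 36719248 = -634.19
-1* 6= -6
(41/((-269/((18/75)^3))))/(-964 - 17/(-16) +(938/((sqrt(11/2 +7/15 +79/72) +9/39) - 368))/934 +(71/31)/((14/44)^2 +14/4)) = 11430341489800437106522111874589312/5220430364634433970973972732751821828125 - 1470020574994480704319488 * sqrt(25430)/5220430364634433970973972732751821828125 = 0.00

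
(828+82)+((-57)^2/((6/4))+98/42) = 9235/3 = 3078.33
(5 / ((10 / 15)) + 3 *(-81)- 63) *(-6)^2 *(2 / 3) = -7164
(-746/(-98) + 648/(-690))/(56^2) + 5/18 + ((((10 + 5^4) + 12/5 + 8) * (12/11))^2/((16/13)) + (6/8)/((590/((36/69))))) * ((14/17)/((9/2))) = 7113698515894878917/96509216865600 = 73710.04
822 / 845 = 0.97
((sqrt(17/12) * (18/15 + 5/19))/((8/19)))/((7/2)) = 139 * sqrt(51)/840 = 1.18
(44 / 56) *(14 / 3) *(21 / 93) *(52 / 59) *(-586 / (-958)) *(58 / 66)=3092908 / 7884819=0.39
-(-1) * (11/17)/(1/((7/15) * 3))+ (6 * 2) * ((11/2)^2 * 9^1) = 277772/85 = 3267.91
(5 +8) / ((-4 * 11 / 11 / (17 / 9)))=-221 / 36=-6.14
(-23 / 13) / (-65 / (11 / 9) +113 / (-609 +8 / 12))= 461725 / 13927602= 0.03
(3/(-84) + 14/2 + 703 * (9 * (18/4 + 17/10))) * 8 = 10985622/35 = 313874.91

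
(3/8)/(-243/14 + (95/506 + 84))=5313/946856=0.01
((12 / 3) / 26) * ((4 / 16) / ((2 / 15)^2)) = 225 / 104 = 2.16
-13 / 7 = -1.86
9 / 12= 3 / 4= 0.75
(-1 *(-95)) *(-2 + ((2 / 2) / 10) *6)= -133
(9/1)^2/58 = 81/58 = 1.40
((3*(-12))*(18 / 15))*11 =-2376 / 5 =-475.20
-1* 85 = -85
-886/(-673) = 886/673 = 1.32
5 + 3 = 8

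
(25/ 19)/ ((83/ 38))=0.60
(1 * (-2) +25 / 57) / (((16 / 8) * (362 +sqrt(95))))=-16109 / 7464093 +89 * sqrt(95) / 14928186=-0.00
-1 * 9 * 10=-90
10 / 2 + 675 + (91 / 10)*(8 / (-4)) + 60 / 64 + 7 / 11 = 583769 / 880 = 663.37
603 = 603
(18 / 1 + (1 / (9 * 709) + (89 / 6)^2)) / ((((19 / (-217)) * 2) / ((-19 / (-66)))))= -1318367225 / 3369168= -391.30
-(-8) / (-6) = -4 / 3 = -1.33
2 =2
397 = 397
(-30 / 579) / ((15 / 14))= -28 / 579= -0.05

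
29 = 29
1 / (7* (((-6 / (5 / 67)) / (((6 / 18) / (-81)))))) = 5 / 683802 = 0.00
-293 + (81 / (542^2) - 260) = -162451411 / 293764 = -553.00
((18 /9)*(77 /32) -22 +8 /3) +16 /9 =-1835 /144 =-12.74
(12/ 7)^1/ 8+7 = 101/ 14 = 7.21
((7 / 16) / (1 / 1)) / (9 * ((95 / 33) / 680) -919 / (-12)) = 3927 / 687754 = 0.01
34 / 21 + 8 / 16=89 / 42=2.12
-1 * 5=-5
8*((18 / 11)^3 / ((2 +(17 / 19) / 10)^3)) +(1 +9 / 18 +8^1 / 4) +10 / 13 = 17564619677793 / 2165324170438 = 8.11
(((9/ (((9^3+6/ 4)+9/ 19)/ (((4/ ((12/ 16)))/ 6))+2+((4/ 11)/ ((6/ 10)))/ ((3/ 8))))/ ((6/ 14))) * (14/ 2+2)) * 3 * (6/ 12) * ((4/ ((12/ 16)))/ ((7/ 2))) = 13001472/ 24858139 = 0.52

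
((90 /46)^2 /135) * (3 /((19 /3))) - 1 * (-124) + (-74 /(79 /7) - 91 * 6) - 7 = -345834194 /794029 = -435.54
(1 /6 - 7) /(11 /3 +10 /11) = -451 /302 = -1.49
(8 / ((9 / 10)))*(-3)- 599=-625.67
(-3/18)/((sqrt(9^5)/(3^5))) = -1/6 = -0.17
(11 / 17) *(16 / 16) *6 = 66 / 17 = 3.88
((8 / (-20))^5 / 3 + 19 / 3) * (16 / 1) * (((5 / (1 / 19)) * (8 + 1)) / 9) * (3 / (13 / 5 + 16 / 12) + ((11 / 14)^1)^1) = 3845584648 / 258125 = 14898.15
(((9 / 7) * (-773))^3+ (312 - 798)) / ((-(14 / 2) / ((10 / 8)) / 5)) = 8417947904775 / 9604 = 876504363.26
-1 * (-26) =26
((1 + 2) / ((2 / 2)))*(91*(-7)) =-1911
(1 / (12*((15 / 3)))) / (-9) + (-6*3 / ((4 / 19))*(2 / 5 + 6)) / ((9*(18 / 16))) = -5837 / 108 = -54.05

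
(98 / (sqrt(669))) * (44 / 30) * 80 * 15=172480 * sqrt(669) / 669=6668.46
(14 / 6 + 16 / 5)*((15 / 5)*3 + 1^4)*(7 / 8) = 581 / 12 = 48.42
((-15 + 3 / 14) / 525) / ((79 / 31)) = -2139 / 193550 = -0.01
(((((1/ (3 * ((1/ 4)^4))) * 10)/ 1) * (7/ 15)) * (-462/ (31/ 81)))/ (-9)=53413.16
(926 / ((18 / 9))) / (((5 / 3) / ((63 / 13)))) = 87507 / 65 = 1346.26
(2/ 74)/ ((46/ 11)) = 11/ 1702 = 0.01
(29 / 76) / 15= 29 / 1140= 0.03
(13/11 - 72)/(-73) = 779/803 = 0.97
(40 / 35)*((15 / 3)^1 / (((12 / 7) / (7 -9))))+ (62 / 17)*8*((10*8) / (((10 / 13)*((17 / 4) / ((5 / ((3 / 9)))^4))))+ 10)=31337527180 / 867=36144783.37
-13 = -13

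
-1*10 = -10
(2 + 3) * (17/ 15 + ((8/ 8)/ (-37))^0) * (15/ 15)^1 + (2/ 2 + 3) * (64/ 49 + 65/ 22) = 44806/ 1617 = 27.71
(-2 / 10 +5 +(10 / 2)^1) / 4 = 49 / 20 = 2.45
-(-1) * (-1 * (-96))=96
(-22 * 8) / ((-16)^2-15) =-176 / 241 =-0.73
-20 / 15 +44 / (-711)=-992 / 711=-1.40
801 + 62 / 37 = 29699 / 37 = 802.68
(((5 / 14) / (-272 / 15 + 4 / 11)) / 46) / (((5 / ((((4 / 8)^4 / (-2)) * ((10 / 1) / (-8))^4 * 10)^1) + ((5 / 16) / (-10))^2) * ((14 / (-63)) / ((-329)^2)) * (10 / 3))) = -32803650000 / 3366725441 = -9.74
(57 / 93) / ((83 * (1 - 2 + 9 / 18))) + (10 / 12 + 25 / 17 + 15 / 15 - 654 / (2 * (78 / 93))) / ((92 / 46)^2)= -659568395 / 6823596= -96.66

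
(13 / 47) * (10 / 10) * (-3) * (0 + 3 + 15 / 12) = -663 / 188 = -3.53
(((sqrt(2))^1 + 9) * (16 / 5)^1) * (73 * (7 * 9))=73584 * sqrt(2) / 5 + 662256 / 5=153263.90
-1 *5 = -5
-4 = -4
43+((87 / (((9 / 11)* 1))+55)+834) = 3115 / 3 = 1038.33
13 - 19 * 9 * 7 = -1184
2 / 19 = 0.11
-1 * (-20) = 20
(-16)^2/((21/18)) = 1536/7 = 219.43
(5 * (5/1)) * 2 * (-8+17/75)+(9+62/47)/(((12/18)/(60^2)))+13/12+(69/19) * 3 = 593095405/10716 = 55346.72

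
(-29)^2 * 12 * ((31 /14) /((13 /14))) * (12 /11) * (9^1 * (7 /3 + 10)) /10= 208359432 /715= 291411.79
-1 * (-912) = 912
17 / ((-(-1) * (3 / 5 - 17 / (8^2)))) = 5440 / 107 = 50.84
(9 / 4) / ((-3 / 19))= -57 / 4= -14.25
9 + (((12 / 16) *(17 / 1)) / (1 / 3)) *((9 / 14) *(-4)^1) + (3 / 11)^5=-201471399 / 2254714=-89.36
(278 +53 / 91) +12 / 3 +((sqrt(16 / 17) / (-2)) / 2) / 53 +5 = 26170 / 91 - sqrt(17) / 901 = 287.58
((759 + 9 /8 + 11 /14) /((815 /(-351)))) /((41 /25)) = -74782305 /374248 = -199.82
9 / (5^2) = 9 / 25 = 0.36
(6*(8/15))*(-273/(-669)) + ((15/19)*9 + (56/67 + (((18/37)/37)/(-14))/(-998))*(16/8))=68435858435766/6787429080215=10.08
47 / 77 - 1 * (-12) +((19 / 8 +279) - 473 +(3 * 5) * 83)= 656647 / 616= 1065.99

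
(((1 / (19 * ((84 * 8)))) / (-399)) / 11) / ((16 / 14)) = -1 / 64044288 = -0.00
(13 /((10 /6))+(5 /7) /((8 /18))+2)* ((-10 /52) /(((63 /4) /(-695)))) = 1109915 /11466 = 96.80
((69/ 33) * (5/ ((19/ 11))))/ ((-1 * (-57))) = 115/ 1083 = 0.11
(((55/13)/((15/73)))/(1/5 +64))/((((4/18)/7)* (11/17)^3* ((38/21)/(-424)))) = -27942343590/3197909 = -8737.69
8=8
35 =35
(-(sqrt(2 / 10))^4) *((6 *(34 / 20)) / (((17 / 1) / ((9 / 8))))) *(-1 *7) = 189 / 1000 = 0.19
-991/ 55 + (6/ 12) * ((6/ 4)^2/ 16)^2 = -8113817/ 450560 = -18.01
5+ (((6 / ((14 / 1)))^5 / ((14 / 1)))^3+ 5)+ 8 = 234491558113453563 / 13027308783283592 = 18.00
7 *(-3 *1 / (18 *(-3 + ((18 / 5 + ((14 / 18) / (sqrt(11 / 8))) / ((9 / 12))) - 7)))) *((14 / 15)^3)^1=16807 *sqrt(22) / 3775620 + 237699 / 1573175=0.17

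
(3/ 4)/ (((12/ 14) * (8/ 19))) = 133/ 64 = 2.08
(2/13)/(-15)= -0.01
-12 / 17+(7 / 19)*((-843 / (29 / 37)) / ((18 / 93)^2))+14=-1187496211 / 112404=-10564.54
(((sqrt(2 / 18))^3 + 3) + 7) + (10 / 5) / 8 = 10.29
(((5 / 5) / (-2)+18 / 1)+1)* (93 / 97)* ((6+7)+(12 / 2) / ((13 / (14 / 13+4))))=8922513 / 32786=272.14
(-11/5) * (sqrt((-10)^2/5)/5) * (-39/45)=286 * sqrt(5)/375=1.71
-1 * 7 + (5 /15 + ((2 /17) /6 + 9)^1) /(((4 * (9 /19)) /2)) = 293 /102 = 2.87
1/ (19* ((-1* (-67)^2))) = -1/ 85291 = -0.00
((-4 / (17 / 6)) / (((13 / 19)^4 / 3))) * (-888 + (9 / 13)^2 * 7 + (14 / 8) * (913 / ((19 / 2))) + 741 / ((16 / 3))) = 1831610315385 / 164111506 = 11160.77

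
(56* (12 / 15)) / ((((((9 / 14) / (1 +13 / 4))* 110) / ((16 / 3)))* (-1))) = -106624 / 7425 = -14.36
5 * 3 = 15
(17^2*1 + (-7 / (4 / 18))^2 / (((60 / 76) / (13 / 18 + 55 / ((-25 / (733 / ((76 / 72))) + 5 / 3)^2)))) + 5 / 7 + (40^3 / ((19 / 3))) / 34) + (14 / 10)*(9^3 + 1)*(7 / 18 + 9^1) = 2794691098842488341 / 75355639468200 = 37086.69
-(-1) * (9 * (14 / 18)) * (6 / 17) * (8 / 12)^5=448 / 1377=0.33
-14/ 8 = -1.75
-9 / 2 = -4.50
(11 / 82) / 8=11 / 656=0.02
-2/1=-2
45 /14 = 3.21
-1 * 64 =-64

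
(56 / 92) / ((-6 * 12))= -7 / 828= -0.01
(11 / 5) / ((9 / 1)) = 0.24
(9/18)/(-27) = -0.02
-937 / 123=-7.62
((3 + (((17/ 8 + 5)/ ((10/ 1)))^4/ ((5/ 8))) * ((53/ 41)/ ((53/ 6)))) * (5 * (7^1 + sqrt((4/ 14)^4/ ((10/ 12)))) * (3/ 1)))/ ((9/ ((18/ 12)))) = 1606068003 * sqrt(30)/ 12857600000 + 11242476021/ 209920000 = 54.24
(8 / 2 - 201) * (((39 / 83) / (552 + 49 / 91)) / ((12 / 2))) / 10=-33293 / 11923780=-0.00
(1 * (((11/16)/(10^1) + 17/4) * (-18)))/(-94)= 6219/7520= 0.83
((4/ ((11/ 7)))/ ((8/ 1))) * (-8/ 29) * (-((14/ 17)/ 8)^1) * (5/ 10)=49/ 10846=0.00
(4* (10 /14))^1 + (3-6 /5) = 163 /35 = 4.66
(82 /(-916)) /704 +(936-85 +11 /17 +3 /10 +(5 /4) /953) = 851.95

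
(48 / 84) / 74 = 2 / 259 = 0.01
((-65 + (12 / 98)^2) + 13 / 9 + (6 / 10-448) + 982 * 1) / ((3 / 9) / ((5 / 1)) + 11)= 50895617 / 1195698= 42.57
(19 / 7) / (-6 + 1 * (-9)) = -19 / 105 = -0.18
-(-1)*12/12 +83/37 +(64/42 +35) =30899/777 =39.77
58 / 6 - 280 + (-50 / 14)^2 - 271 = -77701 / 147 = -528.58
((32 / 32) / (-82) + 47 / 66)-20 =-26113 / 1353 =-19.30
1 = 1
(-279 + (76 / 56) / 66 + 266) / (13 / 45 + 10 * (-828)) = 2685 / 1712788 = 0.00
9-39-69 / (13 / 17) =-1563 / 13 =-120.23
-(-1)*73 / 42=73 / 42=1.74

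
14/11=1.27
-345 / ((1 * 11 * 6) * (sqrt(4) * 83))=-115 / 3652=-0.03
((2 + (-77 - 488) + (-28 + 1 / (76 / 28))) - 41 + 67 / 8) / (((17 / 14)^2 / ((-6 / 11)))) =13926045 / 60401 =230.56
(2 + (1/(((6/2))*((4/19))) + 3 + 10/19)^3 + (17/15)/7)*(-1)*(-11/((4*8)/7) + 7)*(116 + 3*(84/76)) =-892435701756067/12010383360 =-74305.35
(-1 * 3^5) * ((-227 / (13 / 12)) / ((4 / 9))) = 1489347 / 13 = 114565.15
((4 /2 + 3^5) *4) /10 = 98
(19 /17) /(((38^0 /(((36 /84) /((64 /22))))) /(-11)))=-6897 /3808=-1.81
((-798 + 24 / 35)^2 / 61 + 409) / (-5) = -809307361 / 373625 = -2166.10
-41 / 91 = -0.45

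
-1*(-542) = 542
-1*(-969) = 969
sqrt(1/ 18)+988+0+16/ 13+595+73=1657.47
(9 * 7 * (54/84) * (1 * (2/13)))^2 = 6561/169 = 38.82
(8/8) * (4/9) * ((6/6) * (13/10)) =26/45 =0.58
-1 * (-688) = 688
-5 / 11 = -0.45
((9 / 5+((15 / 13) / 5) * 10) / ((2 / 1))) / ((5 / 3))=801 / 650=1.23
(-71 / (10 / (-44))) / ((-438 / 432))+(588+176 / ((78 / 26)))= 370708 / 1095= 338.55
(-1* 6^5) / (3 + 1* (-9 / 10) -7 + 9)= -77760 / 41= -1896.59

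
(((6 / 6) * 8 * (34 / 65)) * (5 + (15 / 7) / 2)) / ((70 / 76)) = 87856 / 3185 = 27.58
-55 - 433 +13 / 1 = -475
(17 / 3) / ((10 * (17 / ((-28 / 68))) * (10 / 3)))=-7 / 1700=-0.00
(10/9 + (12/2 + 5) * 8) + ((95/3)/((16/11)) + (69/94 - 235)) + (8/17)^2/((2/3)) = -240683479/1955952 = -123.05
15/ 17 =0.88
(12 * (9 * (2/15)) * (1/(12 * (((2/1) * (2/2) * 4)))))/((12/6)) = 3/40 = 0.08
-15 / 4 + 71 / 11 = 119 / 44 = 2.70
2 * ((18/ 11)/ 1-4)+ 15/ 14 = -3.66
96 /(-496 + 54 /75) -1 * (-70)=69.81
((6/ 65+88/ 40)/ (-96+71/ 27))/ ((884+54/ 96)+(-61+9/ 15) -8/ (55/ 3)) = -708048/ 23756459467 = -0.00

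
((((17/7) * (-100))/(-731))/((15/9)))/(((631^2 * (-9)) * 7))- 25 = -62919392045/2516775681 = -25.00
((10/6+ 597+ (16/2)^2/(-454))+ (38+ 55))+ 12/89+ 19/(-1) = 40769282/60609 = 672.66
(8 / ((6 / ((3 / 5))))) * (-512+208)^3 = -112377856 / 5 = -22475571.20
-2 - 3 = -5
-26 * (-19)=494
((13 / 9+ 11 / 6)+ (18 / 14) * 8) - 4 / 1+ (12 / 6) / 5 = 6277 / 630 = 9.96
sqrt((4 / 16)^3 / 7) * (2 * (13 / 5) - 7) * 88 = -99 * sqrt(7) / 35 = -7.48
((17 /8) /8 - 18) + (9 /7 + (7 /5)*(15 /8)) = -6193 /448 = -13.82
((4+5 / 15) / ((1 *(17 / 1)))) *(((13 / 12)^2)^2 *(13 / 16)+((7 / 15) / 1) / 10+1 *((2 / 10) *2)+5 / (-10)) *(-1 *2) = -114919441 / 211507200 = -0.54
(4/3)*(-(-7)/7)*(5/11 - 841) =-12328/11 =-1120.73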